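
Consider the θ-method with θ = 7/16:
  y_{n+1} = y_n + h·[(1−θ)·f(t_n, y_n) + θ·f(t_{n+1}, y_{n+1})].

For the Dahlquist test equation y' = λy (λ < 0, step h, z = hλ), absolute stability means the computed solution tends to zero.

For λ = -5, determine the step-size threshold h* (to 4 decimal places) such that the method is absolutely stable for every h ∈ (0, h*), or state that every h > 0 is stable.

Set f=λy, z=hλ:
  y_{n+1} = y_n + z·[9/16·y_n + 7/16·y_{n+1}] ⇒ (1 − 7/16z)y_{n+1} = (1 + 9/16z)y_n
  Hence R(z) = (1 + 9/16z)/(1 − 7/16z).

Boundary: |R(x)|=1, x<0.
x=-1.76: |R|=0.0056
R=−1: 1+9/16x = −1+7/16x ⇒ -1/8x=2 ⇒ x=2/(-1/8)=-16.0000
Confirm numerically:
  x=-15.568: |R|=0.99309 <1
  x=-13.348: |R|=0.95153 <1
  x=-10.375: |R|=0.87306 <1
  x=-8.606: |R|=0.80604 <1
  x=-16.581: |R|=1.00880 >1
  x=-16.481: |R|=1.00732 >1
  x=-16.119: |R|=1.00185 >1
Stable set (-16.0000, 0).

(-16.0000,0); λ=-5 ⇒ h* = (16)/5 = 3.2000.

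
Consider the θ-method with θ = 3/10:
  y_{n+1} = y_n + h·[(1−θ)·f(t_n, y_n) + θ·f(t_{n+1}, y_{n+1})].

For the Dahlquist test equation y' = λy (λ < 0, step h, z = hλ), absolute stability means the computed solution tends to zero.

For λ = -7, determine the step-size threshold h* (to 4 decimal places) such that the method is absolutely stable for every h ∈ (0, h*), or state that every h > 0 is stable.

(-5.0000,0); λ=-7 ⇒ h* = (5)/7 = 0.7143.

With y'=λy (z=hλ):
  y_{n+1} = y_n + z·[7/10·y_n + 3/10·y_{n+1}] ⇒ (1 − 3/10z)y_{n+1} = (1 + 7/10z)y_n
  R(z) = (1 + 7/10z)/(1 − 3/10z).

Solve |R(x)|<1 on ℝ⁻.
x=-1.7: |R|=0.1258
R=−1: 1+7/10x = −1+3/10x ⇒ -2/5x=2 ⇒ x=2/(-2/5)=-5.0000
Confirm numerically:
  x=-4.822: |R|=0.97090 <1
  x=-4.578: |R|=0.92888 <1
  x=-3.116: |R|=0.61050 <1
  x=-2.201: |R|=0.32566 <1
  x=-5.489: |R|=1.07390 >1
  x=-5.363: |R|=1.05566 >1
  x=-5.072: |R|=1.01142 >1
So |R|<1 on (-5.0000, 0).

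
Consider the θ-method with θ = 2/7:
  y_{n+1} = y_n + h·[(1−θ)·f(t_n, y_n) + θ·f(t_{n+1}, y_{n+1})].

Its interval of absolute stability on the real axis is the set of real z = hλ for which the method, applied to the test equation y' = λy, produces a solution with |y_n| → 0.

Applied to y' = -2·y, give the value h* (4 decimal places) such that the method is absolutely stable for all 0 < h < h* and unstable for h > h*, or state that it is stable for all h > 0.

Set f=λy, z=hλ:
  y_{n+1} = y_n + z·[5/7·y_n + 2/7·y_{n+1}] ⇒ (1 − 2/7z)y_{n+1} = (1 + 5/7z)y_n
  so R(z) = (1 + 5/7z)/(1 − 2/7z).

Boundary: |R(x)|=1, x<0.
x=-0.69: |R|=0.4236
R=−1: 1+5/7x = −1+2/7x ⇒ -3/7x=2 ⇒ x=2/(-3/7)=-4.6667
Confirm numerically:
  x=-3.975: |R|=0.86120 <1
  x=-3.883: |R|=0.84078 <1
  x=-3.298: |R|=0.69800 <1
  x=-2.049: |R|=0.29240 <1
  x=-5.230: |R|=1.09679 >1
  x=-5.205: |R|=1.09276 >1
Stable set (-4.6667, 0).

(-4.6667,0); λ=-2 ⇒ h* = (14/3)/2 = 2.3333.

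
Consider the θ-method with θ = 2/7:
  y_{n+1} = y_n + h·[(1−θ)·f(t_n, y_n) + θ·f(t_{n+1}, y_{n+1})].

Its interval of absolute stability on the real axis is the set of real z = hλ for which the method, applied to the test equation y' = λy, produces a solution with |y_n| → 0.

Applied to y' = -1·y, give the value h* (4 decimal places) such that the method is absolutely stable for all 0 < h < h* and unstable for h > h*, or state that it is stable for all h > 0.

With y'=λy (z=hλ):
  y_{n+1} = y_n + z·[5/7·y_n + 2/7·y_{n+1}] ⇒ (1 − 2/7z)y_{n+1} = (1 + 5/7z)y_n
  Hence R(z) = (1 + 5/7z)/(1 − 2/7z).

Need |R(x)|<1, x<0.
x=-0.59: |R|=0.4951
R=−1: 1+5/7x = −1+2/7x ⇒ -3/7x=2 ⇒ x=2/(-3/7)=-4.6667
Confirm numerically:
  x=-3.022: |R|=0.62174 <1
  x=-2.556: |R|=0.47721 <1
  x=-1.988: |R|=0.26786 <1
  x=-5.100: |R|=1.07558 >1
  x=-4.714: |R|=1.00864 >1
Stable set (-4.6667, 0).

(-4.6667,0); λ=-1 ⇒ h* = (14/3)/1 = 4.6667.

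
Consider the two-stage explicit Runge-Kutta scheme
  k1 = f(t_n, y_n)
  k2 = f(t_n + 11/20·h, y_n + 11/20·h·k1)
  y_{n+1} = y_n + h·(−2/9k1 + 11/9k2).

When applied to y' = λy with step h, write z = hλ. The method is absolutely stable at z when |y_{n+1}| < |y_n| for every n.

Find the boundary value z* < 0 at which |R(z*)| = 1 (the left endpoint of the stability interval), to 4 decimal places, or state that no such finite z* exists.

left endpoint -1.4876.

Test eqn y'=λy, z=hλ:
  k1=λy_n ⇒ h·k1=z·y_n;  k2=λ(1+11/20z)y_n ⇒ h·k2=z(1+11/20z)y_n
  y_{n+1}/y_n = 1 − 2/9z + 11/9z(1+11/20z) = 1 + z + 121/180z²
  R(z) = 1 + z + 121/180z².

Boundary: |R(x)|=1, x<0.
x=-0.46: |R|=0.6822
R=1: x+121/180x²=0 ⇒ x=−180/121=-1.4876; min R=1−1/(4·121/180)=0.6281>−1
Confirm numerically:
  x=-1.245: |R|=0.79696 <1
  x=-1.116: |R|=0.72122 <1
  x=-0.718: |R|=0.62855 <1
  x=-2.011: |R|=1.70755 >1
  x=-1.812: |R|=1.39514 >1
Stable set (-1.4876, 0).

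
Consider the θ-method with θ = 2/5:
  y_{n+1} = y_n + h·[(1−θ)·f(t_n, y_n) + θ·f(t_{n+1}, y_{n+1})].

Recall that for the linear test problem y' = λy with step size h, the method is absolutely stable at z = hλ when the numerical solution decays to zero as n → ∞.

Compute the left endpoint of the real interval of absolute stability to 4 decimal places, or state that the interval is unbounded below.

left endpoint -10.0000.

Set f=λy, z=hλ:
  y_{n+1} = y_n + z·[3/5·y_n + 2/5·y_{n+1}] ⇒ (1 − 2/5z)y_{n+1} = (1 + 3/5z)y_n
  so R(z) = (1 + 3/5z)/(1 − 2/5z).

Boundary: |R(x)|=1, x<0.
x=-0.42: |R|=0.6404
R=−1: 1+3/5x = −1+2/5x ⇒ -1/5x=2 ⇒ x=2/(-1/5)=-10.0000
Confirm numerically:
  x=-7.904: |R|=0.89927 <1
  x=-7.481: |R|=0.87381 <1
  x=-5.286: |R|=0.69728 <1
  x=-10.410: |R|=1.01588 >1
  x=-10.388: |R|=1.01505 >1
  x=-10.147: |R|=1.00581 >1
Interval (-10.0000, 0).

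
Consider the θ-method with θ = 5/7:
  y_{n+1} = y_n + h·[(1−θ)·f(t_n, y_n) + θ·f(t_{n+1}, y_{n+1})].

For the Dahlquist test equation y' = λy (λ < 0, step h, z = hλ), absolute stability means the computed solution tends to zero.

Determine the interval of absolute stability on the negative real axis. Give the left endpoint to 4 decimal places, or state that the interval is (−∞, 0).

interval (−∞, 0).

Set f=λy, z=hλ:
  y_{n+1} = y_n + z·[2/7·y_n + 5/7·y_{n+1}] ⇒ (1 − 5/7z)y_{n+1} = (1 + 2/7z)y_n
  Hence R(z) = (1 + 2/7z)/(1 − 5/7z).

Need |R(x)|<1, x<0.
x=-0.81: |R|=0.4869
x=-2: |R|=0.1765
x=-10: |R|=0.2281
x=-100: |R|=0.3807
θ=5/7≥1/2 ⇒ |1+2/7x|<|1−5/7x| ∀x<0 ⇒ unbounded interval.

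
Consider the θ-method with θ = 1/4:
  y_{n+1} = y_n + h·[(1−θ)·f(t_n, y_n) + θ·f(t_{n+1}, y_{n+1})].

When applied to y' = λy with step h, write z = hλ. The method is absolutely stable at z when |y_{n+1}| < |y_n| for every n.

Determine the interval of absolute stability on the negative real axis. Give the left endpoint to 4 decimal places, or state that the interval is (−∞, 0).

With y'=λy (z=hλ):
  y_{n+1} = y_n + z·[3/4·y_n + 1/4·y_{n+1}] ⇒ (1 − 1/4z)y_{n+1} = (1 + 3/4z)y_n
  so R(z) = (1 + 3/4z)/(1 − 1/4z).

Boundary: |R(x)|=1, x<0.
x=-0.65: |R|=0.4409
R=−1: 1+3/4x = −1+1/4x ⇒ -1/2x=2 ⇒ x=2/(-1/2)=-4.0000
Confirm numerically:
  x=-3.582: |R|=0.88974 <1
  x=-2.688: |R|=0.60766 <1
  x=-2.193: |R|=0.41644 <1
  x=-1.669: |R|=0.17763 <1
  x=-4.481: |R|=1.11343 >1
  x=-4.312: |R|=1.07507 >1
  x=-4.178: |R|=1.04353 >1
Stable set (-4.0000, 0).

(-4.0000, 0).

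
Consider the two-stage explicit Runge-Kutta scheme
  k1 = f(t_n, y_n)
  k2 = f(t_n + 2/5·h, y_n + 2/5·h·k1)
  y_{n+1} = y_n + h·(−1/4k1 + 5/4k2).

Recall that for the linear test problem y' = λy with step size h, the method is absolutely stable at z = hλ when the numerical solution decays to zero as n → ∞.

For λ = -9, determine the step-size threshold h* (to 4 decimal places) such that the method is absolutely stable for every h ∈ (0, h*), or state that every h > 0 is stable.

(-2.0000,0); λ=-9 ⇒ h* = (2)/9 = 0.2222.

Test eqn y'=λy, z=hλ:
  k1=λy_n ⇒ h·k1=z·y_n;  k2=λ(1+2/5z)y_n ⇒ h·k2=z(1+2/5z)y_n
  y_{n+1}/y_n = 1 − 1/4z + 5/4z(1+2/5z) = 1 + z + 1/2z²
  ⇒ R(z) = 1 + z + 1/2z².

Boundary: |R(x)|=1, x<0.
x=-1.07: |R|=0.5025
R=1: x+1/2x²=0 ⇒ x=−2=-2.0000; min R=1−1/(4·1/2)=0.5000>−1
Confirm numerically:
  x=-1.522: |R|=0.63624 <1
  x=-0.894: |R|=0.50562 <1
  x=-0.869: |R|=0.50858 <1
  x=-2.592: |R|=1.76723 >1
  x=-2.310: |R|=1.35805 >1
So |R|<1 on (-2.0000, 0).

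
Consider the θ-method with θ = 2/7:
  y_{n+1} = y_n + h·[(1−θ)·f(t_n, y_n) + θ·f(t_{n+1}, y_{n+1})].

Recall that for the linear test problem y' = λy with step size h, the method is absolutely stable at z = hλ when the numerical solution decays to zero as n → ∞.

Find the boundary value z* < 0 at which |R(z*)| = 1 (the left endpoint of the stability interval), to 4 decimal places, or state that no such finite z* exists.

On y'=λy, z=hλ:
  y_{n+1} = y_n + z·[5/7·y_n + 2/7·y_{n+1}] ⇒ (1 − 2/7z)y_{n+1} = (1 + 5/7z)y_n
  so R(z) = (1 + 5/7z)/(1 − 2/7z).

Need |R(x)|<1, x<0.
x=-1.52: |R|=0.0598
R=−1: 1+5/7x = −1+2/7x ⇒ -3/7x=2 ⇒ x=2/(-3/7)=-4.6667
Confirm numerically:
  x=-4.155: |R|=0.89974 <1
  x=-4.054: |R|=0.87834 <1
  x=-3.323: |R|=0.70460 <1
  x=-2.240: |R|=0.36585 <1
  x=-5.223: |R|=1.09567 >1
  x=-5.067: |R|=1.07009 >1
  x=-4.736: |R|=1.01263 >1
Stable set (-4.6667, 0).

left endpoint -4.6667.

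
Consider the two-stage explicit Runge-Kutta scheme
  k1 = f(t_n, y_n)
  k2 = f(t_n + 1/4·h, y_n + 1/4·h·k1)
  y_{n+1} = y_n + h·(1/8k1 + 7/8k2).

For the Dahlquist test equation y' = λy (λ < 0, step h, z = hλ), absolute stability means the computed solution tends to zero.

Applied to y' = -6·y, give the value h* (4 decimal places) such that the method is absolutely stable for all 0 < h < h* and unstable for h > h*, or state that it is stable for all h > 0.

(-4.5714,0); λ=-6 ⇒ h* = (32/7)/6 = 0.7619.

On y'=λy, z=hλ:
  k1=λy_n ⇒ h·k1=z·y_n;  k2=λ(1+1/4z)y_n ⇒ h·k2=z(1+1/4z)y_n
  y_{n+1}/y_n = 1 + 1/8z + 7/8z(1+1/4z) = 1 + z + 7/32z²
  R(z) = 1 + z + 7/32z².

Solve |R(x)|<1 on ℝ⁻.
x=-0.76: |R|=0.3663
R=1: x+7/32x²=0 ⇒ x=−32/7=-4.5714; min R=1−1/(4·7/32)=-0.1429>−1
Confirm numerically:
  x=-2.946: |R|=0.04749 <1
  x=-2.042: |R|=0.12986 <1
  x=-1.933: |R|=0.11564 <1
  x=-4.691: |R|=1.12270 >1
  x=-4.644: |R|=1.07372 >1
Stable set (-4.5714, 0).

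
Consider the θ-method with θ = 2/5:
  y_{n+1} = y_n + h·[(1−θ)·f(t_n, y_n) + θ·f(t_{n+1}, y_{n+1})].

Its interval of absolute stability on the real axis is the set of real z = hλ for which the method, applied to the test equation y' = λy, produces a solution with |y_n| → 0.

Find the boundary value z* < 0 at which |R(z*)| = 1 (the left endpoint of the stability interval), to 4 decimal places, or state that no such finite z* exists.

left endpoint -10.0000.

Set f=λy, z=hλ:
  y_{n+1} = y_n + z·[3/5·y_n + 2/5·y_{n+1}] ⇒ (1 − 2/5z)y_{n+1} = (1 + 3/5z)y_n
  R(z) = (1 + 3/5z)/(1 − 2/5z).

Find x<0 with |R(x)|<1.
x=-0.98: |R|=0.2960
R=−1: 1+3/5x = −1+2/5x ⇒ -1/5x=2 ⇒ x=2/(-1/5)=-10.0000
Confirm numerically:
  x=-8.412: |R|=0.92724 <1
  x=-7.859: |R|=0.89666 <1
  x=-6.452: |R|=0.80183 <1
  x=-10.456: |R|=1.01760 >1
  x=-10.216: |R|=1.00849 >1
  x=-10.109: |R|=1.00432 >1
Stable set (-10.0000, 0).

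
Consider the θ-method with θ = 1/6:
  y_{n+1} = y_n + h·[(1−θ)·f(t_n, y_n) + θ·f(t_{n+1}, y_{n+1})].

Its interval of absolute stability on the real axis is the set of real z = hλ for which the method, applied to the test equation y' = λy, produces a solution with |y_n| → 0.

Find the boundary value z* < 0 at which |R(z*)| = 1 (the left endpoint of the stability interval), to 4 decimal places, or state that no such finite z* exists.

On y'=λy, z=hλ:
  y_{n+1} = y_n + z·[5/6·y_n + 1/6·y_{n+1}] ⇒ (1 − 1/6z)y_{n+1} = (1 + 5/6z)y_n
  Hence R(z) = (1 + 5/6z)/(1 − 1/6z).

Find x<0 with |R(x)|<1.
x=-1.14: |R|=0.0420
R=−1: 1+5/6x = −1+1/6x ⇒ -2/3x=2 ⇒ x=2/(-2/3)=-3.0000
Confirm numerically:
  x=-2.098: |R|=0.55446 <1
  x=-1.656: |R|=0.29781 <1
  x=-1.394: |R|=0.13119 <1
  x=-3.350: |R|=1.14973 >1
  x=-3.215: |R|=1.09333 >1
Stable set (-3.0000, 0).

z* = -3.0000.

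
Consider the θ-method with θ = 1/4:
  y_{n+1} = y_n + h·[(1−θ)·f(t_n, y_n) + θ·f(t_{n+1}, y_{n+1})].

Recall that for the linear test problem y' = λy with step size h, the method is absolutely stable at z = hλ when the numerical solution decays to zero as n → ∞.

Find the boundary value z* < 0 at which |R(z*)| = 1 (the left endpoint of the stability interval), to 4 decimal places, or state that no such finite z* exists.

left endpoint -4.0000.

Set f=λy, z=hλ:
  y_{n+1} = y_n + z·[3/4·y_n + 1/4·y_{n+1}] ⇒ (1 − 1/4z)y_{n+1} = (1 + 3/4z)y_n
  Hence R(z) = (1 + 3/4z)/(1 − 1/4z).

Find x<0 with |R(x)|<1.
x=-1.67: |R|=0.1781
R=−1: 1+3/4x = −1+1/4x ⇒ -1/2x=2 ⇒ x=2/(-1/2)=-4.0000
Confirm numerically:
  x=-3.793: |R|=0.94688 <1
  x=-2.967: |R|=0.70346 <1
  x=-2.954: |R|=0.69917 <1
  x=-2.108: |R|=0.38048 <1
  x=-4.185: |R|=1.04520 >1
  x=-4.182: |R|=1.04449 >1
Stable set (-4.0000, 0).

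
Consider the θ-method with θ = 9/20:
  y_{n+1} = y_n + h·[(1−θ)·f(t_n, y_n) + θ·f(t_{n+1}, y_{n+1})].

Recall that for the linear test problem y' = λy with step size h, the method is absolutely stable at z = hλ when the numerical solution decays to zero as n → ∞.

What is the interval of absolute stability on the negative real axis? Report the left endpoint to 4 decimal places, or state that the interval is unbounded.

With y'=λy (z=hλ):
  y_{n+1} = y_n + z·[11/20·y_n + 9/20·y_{n+1}] ⇒ (1 − 9/20z)y_{n+1} = (1 + 11/20z)y_n
  so R(z) = (1 + 11/20z)/(1 − 9/20z).

Find x<0 with |R(x)|<1.
x=-1: |R|=0.3103
R=−1: 1+11/20x = −1+9/20x ⇒ -1/10x=2 ⇒ x=2/(-1/10)=-20.0000
Confirm numerically:
  x=-19.125: |R|=0.99089 <1
  x=-16.125: |R|=0.95307 <1
  x=-15.772: |R|=0.94779 <1
  x=-12.647: |R|=0.89011 <1
  x=-20.503: |R|=1.00492 >1
  x=-20.073: |R|=1.00073 >1
Interval (-20.0000, 0).

(-20.0000, 0).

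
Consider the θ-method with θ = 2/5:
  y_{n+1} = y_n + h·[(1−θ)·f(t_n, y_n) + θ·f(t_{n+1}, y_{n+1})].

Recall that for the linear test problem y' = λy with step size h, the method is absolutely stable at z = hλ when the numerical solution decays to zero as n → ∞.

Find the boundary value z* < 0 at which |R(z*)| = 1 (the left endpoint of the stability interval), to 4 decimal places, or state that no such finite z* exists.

left endpoint -10.0000.

Set f=λy, z=hλ:
  y_{n+1} = y_n + z·[3/5·y_n + 2/5·y_{n+1}] ⇒ (1 − 2/5z)y_{n+1} = (1 + 3/5z)y_n
  R(z) = (1 + 3/5z)/(1 − 2/5z).

Find x<0 with |R(x)|<1.
x=-1.01: |R|=0.2806
R=−1: 1+3/5x = −1+2/5x ⇒ -1/5x=2 ⇒ x=2/(-1/5)=-10.0000
Confirm numerically:
  x=-7.588: |R|=0.88045 <1
  x=-6.227: |R|=0.78383 <1
  x=-4.083: |R|=0.55058 <1
  x=-10.476: |R|=1.01834 >1
  x=-10.361: |R|=1.01403 >1
Interval (-10.0000, 0).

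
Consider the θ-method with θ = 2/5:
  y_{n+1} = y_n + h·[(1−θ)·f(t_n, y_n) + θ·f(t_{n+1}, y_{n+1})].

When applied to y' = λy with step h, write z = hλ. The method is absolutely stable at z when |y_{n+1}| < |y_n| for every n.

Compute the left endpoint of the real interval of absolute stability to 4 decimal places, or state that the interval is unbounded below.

Set f=λy, z=hλ:
  y_{n+1} = y_n + z·[3/5·y_n + 2/5·y_{n+1}] ⇒ (1 − 2/5z)y_{n+1} = (1 + 3/5z)y_n
  ⇒ R(z) = (1 + 3/5z)/(1 − 2/5z).

Boundary: |R(x)|=1, x<0.
x=-1.64: |R|=0.0097
R=−1: 1+3/5x = −1+2/5x ⇒ -1/5x=2 ⇒ x=2/(-1/5)=-10.0000
Confirm numerically:
  x=-9.621: |R|=0.98437 <1
  x=-8.105: |R|=0.91066 <1
  x=-7.405: |R|=0.86901 <1
  x=-5.991: |R|=0.76393 <1
  x=-10.496: |R|=1.01908 >1
  x=-10.210: |R|=1.00826 >1
  x=-10.193: |R|=1.00760 >1
So |R|<1 on (-10.0000, 0).

z* = -10.0000.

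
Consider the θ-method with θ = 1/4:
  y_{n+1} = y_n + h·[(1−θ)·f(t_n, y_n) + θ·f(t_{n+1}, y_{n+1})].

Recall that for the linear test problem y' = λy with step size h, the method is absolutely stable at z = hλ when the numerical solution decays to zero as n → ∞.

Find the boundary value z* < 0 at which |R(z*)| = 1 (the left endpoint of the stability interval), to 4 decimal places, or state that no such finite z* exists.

On y'=λy, z=hλ:
  y_{n+1} = y_n + z·[3/4·y_n + 1/4·y_{n+1}] ⇒ (1 − 1/4z)y_{n+1} = (1 + 3/4z)y_n
  ⇒ R(z) = (1 + 3/4z)/(1 − 1/4z).

Boundary: |R(x)|=1, x<0.
x=-0.71: |R|=0.3970
R=−1: 1+3/4x = −1+1/4x ⇒ -1/2x=2 ⇒ x=2/(-1/2)=-4.0000
Confirm numerically:
  x=-2.809: |R|=0.65017 <1
  x=-2.135: |R|=0.39201 <1
  x=-1.991: |R|=0.32933 <1
  x=-4.526: |R|=1.12339 >1
  x=-4.136: |R|=1.03343 >1
So |R|<1 on (-4.0000, 0).

left endpoint -4.0000.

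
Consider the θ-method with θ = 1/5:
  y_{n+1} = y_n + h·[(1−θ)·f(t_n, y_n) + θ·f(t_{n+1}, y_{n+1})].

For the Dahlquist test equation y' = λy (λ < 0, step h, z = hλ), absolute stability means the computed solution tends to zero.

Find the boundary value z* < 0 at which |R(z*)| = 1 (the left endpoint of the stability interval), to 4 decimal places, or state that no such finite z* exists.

With y'=λy (z=hλ):
  y_{n+1} = y_n + z·[4/5·y_n + 1/5·y_{n+1}] ⇒ (1 − 1/5z)y_{n+1} = (1 + 4/5z)y_n
  so R(z) = (1 + 4/5z)/(1 − 1/5z).

Need |R(x)|<1, x<0.
x=-1.27: |R|=0.0128
R=−1: 1+4/5x = −1+1/5x ⇒ -3/5x=2 ⇒ x=2/(-3/5)=-3.3333
Confirm numerically:
  x=-3.239: |R|=0.96565 <1
  x=-2.545: |R|=0.68655 <1
  x=-1.843: |R|=0.34663 <1
  x=-1.778: |R|=0.31160 <1
  x=-3.630: |R|=1.10313 >1
  x=-3.446: |R|=1.04002 >1
So |R|<1 on (-3.3333, 0).

z* = -3.3333.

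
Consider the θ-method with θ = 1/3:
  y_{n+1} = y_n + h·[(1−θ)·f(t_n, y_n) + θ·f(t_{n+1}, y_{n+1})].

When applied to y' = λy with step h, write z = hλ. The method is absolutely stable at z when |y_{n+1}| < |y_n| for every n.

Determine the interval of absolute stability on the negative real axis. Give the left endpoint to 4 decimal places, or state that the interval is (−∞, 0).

On y'=λy, z=hλ:
  y_{n+1} = y_n + z·[2/3·y_n + 1/3·y_{n+1}] ⇒ (1 − 1/3z)y_{n+1} = (1 + 2/3z)y_n
  so R(z) = (1 + 2/3z)/(1 − 1/3z).

Need |R(x)|<1, x<0.
x=-0.58: |R|=0.5140
R=−1: 1+2/3x = −1+1/3x ⇒ -1/3x=2 ⇒ x=2/(-1/3)=-6.0000
Confirm numerically:
  x=-5.761: |R|=0.97272 <1
  x=-5.008: |R|=0.87612 <1
  x=-3.833: |R|=0.68286 <1
  x=-6.535: |R|=1.05611 >1
  x=-6.104: |R|=1.01142 >1
Interval (-6.0000, 0).

z∈(-6.0000,0).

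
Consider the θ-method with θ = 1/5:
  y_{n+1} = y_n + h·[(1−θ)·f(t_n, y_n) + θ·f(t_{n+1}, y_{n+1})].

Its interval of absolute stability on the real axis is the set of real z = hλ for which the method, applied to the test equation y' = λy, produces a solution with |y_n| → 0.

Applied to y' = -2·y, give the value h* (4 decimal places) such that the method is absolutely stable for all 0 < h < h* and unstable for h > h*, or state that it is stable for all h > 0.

Set f=λy, z=hλ:
  y_{n+1} = y_n + z·[4/5·y_n + 1/5·y_{n+1}] ⇒ (1 − 1/5z)y_{n+1} = (1 + 4/5z)y_n
  so R(z) = (1 + 4/5z)/(1 − 1/5z).

Need |R(x)|<1, x<0.
x=-1.42: |R|=0.1059
R=−1: 1+4/5x = −1+1/5x ⇒ -3/5x=2 ⇒ x=2/(-3/5)=-3.3333
Confirm numerically:
  x=-2.678: |R|=0.74394 <1
  x=-2.324: |R|=0.58656 <1
  x=-1.704: |R|=0.27088 <1
  x=-3.674: |R|=1.11782 >1
  x=-3.358: |R|=1.00885 >1
Interval (-3.3333, 0).

(-3.3333,0); λ=-2 ⇒ h* = (10/3)/2 = 1.6667.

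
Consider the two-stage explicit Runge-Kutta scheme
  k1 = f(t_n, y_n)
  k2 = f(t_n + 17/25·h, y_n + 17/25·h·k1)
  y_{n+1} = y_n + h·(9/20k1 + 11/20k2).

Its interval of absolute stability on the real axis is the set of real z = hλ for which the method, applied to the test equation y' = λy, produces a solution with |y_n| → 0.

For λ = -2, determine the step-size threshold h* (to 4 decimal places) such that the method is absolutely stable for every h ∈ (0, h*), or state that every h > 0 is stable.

(-2.6738,0); λ=-2 ⇒ h* = (500/187)/2 = 1.3369.

Set f=λy, z=hλ:
  k1=λy_n ⇒ h·k1=z·y_n;  k2=λ(1+17/25z)y_n ⇒ h·k2=z(1+17/25z)y_n
  y_{n+1}/y_n = 1 + 9/20z + 11/20z(1+17/25z) = 1 + z + 187/500z²
  so R(z) = 1 + z + 187/500z².

Boundary: |R(x)|=1, x<0.
x=-0.87: |R|=0.4131
R=1: x+187/500x²=0 ⇒ x=−500/187=-2.6738; min R=1−1/(4·187/500)=0.3316>−1
Confirm numerically:
  x=-2.276: |R|=0.66139 <1
  x=-1.917: |R|=0.45741 <1
  x=-1.094: |R|=0.35362 <1
  x=-3.179: |R|=1.60066 >1
  x=-3.164: |R|=1.58008 >1
  x=-2.730: |R|=1.05738 >1
Stable set (-2.6738, 0).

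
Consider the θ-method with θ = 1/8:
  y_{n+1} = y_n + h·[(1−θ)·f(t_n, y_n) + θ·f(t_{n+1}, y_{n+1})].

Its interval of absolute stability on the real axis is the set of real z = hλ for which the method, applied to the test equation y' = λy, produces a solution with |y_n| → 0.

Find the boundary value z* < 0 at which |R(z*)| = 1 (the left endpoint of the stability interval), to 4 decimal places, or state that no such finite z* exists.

On y'=λy, z=hλ:
  y_{n+1} = y_n + z·[7/8·y_n + 1/8·y_{n+1}] ⇒ (1 − 1/8z)y_{n+1} = (1 + 7/8z)y_n
  Hence R(z) = (1 + 7/8z)/(1 − 1/8z).

Find x<0 with |R(x)|<1.
x=-0.4: |R|=0.6190
R=−1: 1+7/8x = −1+1/8x ⇒ -3/4x=2 ⇒ x=2/(-3/4)=-2.6667
Confirm numerically:
  x=-2.364: |R|=0.82478 <1
  x=-1.960: |R|=0.57430 <1
  x=-1.355: |R|=0.15874 <1
  x=-3.247: |R|=1.30959 >1
  x=-2.931: |R|=1.14509 >1
Interval (-2.6667, 0).

left endpoint -2.6667.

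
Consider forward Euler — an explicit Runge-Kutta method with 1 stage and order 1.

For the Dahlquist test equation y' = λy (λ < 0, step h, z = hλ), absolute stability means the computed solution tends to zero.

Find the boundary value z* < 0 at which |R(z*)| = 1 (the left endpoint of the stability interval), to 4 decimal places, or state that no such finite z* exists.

Test eqn y'=λy, z=hλ:
  order 1, 1-stage ⇒ R(z)=1+z
  (e.g. R(-1)=0.00000, |R|=0.00000)

Need |R(x)|<1, x<0.
x=-1: |R|=0.0000
|R(-1.63)|=0.6300 |R(-1.24)|=0.2400 |R(-1.07)|=0.0700
Bisect:
  x_lo=-2.3304 |R|=1.3304  x_hi=-0.2305 |R|=0.7695
  mid=-1.28044 |R|=0.28044 →hi
  mid=-1.80543 |R|=0.80543 →hi
  mid=-2.06792 |R|=1.06792 →lo
  mid=-1.93668 |R|=0.93668 →hi
  mid=-2.00230 |R|=1.00230 →lo
  mid=-1.96949 |R|=0.96949 →hi
  mid=-1.98590 |R|=0.98590 →hi
  ...
  [-2.00012,-1.99999] ⇒ x*=-2.0000
So |R|<1 on (-2.0000, 0).

z* = -2.0000.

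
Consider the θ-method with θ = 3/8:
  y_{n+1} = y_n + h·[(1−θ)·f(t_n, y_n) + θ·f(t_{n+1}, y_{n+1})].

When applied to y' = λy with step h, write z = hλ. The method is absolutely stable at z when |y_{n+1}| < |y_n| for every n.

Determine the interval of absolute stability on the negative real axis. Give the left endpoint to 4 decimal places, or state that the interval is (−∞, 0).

z∈(-8.0000,0).

Set f=λy, z=hλ:
  y_{n+1} = y_n + z·[5/8·y_n + 3/8·y_{n+1}] ⇒ (1 − 3/8z)y_{n+1} = (1 + 5/8z)y_n
  R(z) = (1 + 5/8z)/(1 − 3/8z).

Solve |R(x)|<1 on ℝ⁻.
x=-1.07: |R|=0.2364
R=−1: 1+5/8x = −1+3/8x ⇒ -1/4x=2 ⇒ x=2/(-1/4)=-8.0000
Confirm numerically:
  x=-6.768: |R|=0.91295 <1
  x=-5.785: |R|=0.82528 <1
  x=-5.316: |R|=0.77585 <1
  x=-3.574: |R|=0.52719 <1
  x=-8.407: |R|=1.02450 >1
  x=-8.248: |R|=1.01515 >1
  x=-8.210: |R|=1.01287 >1
Stable set (-8.0000, 0).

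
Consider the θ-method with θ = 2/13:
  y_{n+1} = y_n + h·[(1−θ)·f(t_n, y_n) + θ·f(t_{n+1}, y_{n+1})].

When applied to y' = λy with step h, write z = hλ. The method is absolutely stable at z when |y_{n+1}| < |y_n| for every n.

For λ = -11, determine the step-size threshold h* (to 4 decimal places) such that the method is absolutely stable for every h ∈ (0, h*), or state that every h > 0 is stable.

With y'=λy (z=hλ):
  y_{n+1} = y_n + z·[11/13·y_n + 2/13·y_{n+1}] ⇒ (1 − 2/13z)y_{n+1} = (1 + 11/13z)y_n
  Hence R(z) = (1 + 11/13z)/(1 − 2/13z).

Solve |R(x)|<1 on ℝ⁻.
x=-0.83: |R|=0.2640
R=−1: 1+11/13x = −1+2/13x ⇒ -9/13x=2 ⇒ x=2/(-9/13)=-2.8889
Confirm numerically:
  x=-2.547: |R|=0.82994 <1
  x=-2.412: |R|=0.75920 <1
  x=-1.968: |R|=0.51063 <1
  x=-1.955: |R|=0.50296 <1
  x=-3.032: |R|=1.06756 >1
  x=-3.011: |R|=1.05778 >1
Stable set (-2.8889, 0).

(-2.8889,0); λ=-11 ⇒ h* = (26/9)/11 = 0.2626.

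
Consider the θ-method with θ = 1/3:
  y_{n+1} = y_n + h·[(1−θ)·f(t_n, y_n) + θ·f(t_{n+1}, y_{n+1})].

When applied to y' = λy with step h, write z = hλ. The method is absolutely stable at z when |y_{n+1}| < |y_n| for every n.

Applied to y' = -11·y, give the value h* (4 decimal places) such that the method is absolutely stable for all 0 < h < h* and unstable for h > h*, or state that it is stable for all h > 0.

On y'=λy, z=hλ:
  y_{n+1} = y_n + z·[2/3·y_n + 1/3·y_{n+1}] ⇒ (1 − 1/3z)y_{n+1} = (1 + 2/3z)y_n
  Hence R(z) = (1 + 2/3z)/(1 − 1/3z).

Find x<0 with |R(x)|<1.
x=-1.72: |R|=0.0932
R=−1: 1+2/3x = −1+1/3x ⇒ -1/3x=2 ⇒ x=2/(-1/3)=-6.0000
Confirm numerically:
  x=-4.596: |R|=0.81517 <1
  x=-2.732: |R|=0.42987 <1
  x=-2.569: |R|=0.38391 <1
  x=-2.426: |R|=0.34132 <1
  x=-6.224: |R|=1.02428 >1
  x=-6.195: |R|=1.02121 >1
  x=-6.148: |R|=1.01618 >1
Stable set (-6.0000, 0).

(-6.0000,0); λ=-11 ⇒ h* = (6)/11 = 0.5455.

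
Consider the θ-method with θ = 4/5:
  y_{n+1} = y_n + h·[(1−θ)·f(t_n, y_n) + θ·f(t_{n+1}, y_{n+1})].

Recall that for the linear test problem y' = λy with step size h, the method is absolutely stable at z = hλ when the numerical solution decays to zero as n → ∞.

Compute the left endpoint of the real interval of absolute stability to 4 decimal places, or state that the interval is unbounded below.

unbounded; (−∞, 0).

Test eqn y'=λy, z=hλ:
  y_{n+1} = y_n + z·[1/5·y_n + 4/5·y_{n+1}] ⇒ (1 − 4/5z)y_{n+1} = (1 + 1/5z)y_n
  ⇒ R(z) = (1 + 1/5z)/(1 − 4/5z).

Need |R(x)|<1, x<0.
x=-1.63: |R|=0.2925
x=-2: |R|=0.2308
x=-10: |R|=0.1111
x=-100: |R|=0.2346
θ=4/5≥1/2 ⇒ |1+1/5x|<|1−4/5x| ∀x<0 ⇒ interval (−∞,0).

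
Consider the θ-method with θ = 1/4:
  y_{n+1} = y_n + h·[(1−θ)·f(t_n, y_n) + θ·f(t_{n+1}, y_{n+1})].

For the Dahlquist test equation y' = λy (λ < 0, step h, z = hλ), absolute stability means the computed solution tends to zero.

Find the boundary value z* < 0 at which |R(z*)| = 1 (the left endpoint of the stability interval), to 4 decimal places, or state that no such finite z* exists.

z* = -4.0000.

Set f=λy, z=hλ:
  y_{n+1} = y_n + z·[3/4·y_n + 1/4·y_{n+1}] ⇒ (1 − 1/4z)y_{n+1} = (1 + 3/4z)y_n
  so R(z) = (1 + 3/4z)/(1 − 1/4z).

Need |R(x)|<1, x<0.
x=-0.7: |R|=0.4043
R=−1: 1+3/4x = −1+1/4x ⇒ -1/2x=2 ⇒ x=2/(-1/2)=-4.0000
Confirm numerically:
  x=-3.197: |R|=0.77685 <1
  x=-2.496: |R|=0.53695 <1
  x=-2.375: |R|=0.49020 <1
  x=-4.522: |R|=1.12251 >1
  x=-4.402: |R|=1.09569 >1
  x=-4.350: |R|=1.08383 >1
Interval (-4.0000, 0).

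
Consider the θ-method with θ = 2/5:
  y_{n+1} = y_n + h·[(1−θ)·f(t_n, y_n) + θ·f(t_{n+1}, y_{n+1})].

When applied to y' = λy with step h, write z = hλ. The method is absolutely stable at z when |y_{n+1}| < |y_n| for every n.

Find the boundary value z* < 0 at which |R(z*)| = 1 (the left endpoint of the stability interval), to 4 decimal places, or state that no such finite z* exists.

On y'=λy, z=hλ:
  y_{n+1} = y_n + z·[3/5·y_n + 2/5·y_{n+1}] ⇒ (1 − 2/5z)y_{n+1} = (1 + 3/5z)y_n
  ⇒ R(z) = (1 + 3/5z)/(1 − 2/5z).

Need |R(x)|<1, x<0.
x=-0.77: |R|=0.4113
R=−1: 1+3/5x = −1+2/5x ⇒ -1/5x=2 ⇒ x=2/(-1/5)=-10.0000
Confirm numerically:
  x=-6.224: |R|=0.78359 <1
  x=-5.900: |R|=0.75595 <1
  x=-4.996: |R|=0.66622 <1
  x=-4.110: |R|=0.55446 <1
  x=-10.565: |R|=1.02162 >1
  x=-10.378: |R|=1.01468 >1
  x=-10.346: |R|=1.01347 >1
Stable set (-10.0000, 0).

left endpoint -10.0000.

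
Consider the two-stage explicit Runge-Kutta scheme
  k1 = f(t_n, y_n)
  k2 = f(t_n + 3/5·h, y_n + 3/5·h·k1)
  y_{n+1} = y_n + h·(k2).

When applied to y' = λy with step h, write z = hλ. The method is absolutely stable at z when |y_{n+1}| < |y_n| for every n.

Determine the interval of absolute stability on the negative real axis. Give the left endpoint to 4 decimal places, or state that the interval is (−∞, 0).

(-1.6667, 0).

Set f=λy, z=hλ:
  k1=λy_n ⇒ h·k1=z·y_n;  k2=λ(1+3/5z)y_n ⇒ h·k2=z(1+3/5z)y_n
  y_{n+1}/y_n = 1 + z(1+3/5z) = 1 + z + 3/5z²
  R(z) = 1 + z + 3/5z².

Need |R(x)|<1, x<0.
x=-1.33: |R|=0.7313
R=1: x+3/5x²=0 ⇒ x=−5/3=-1.6667; min R=1−1/(4·3/5)=0.5833>−1
Confirm numerically:
  x=-1.406: |R|=0.78010 <1
  x=-0.860: |R|=0.58376 <1
  x=-0.814: |R|=0.58356 <1
  x=-0.802: |R|=0.58392 <1
  x=-2.206: |R|=1.71386 >1
  x=-2.113: |R|=1.56586 >1
  x=-2.026: |R|=1.43681 >1
Stable set (-1.6667, 0).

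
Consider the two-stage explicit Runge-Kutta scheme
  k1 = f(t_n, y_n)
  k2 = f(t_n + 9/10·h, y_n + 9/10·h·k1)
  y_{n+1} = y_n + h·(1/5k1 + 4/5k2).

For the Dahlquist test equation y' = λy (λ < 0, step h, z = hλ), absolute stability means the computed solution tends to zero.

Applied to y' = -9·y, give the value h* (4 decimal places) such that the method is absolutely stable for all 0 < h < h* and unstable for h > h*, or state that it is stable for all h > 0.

(-1.3889,0); λ=-9 ⇒ h* = (25/18)/9 = 0.1543.

Set f=λy, z=hλ:
  k1=λy_n ⇒ h·k1=z·y_n;  k2=λ(1+9/10z)y_n ⇒ h·k2=z(1+9/10z)y_n
  y_{n+1}/y_n = 1 + 1/5z + 4/5z(1+9/10z) = 1 + z + 18/25z²
  so R(z) = 1 + z + 18/25z².

Solve |R(x)|<1 on ℝ⁻.
x=-0.71: |R|=0.6530
R=1: x+18/25x²=0 ⇒ x=−25/18=-1.3889; min R=1−1/(4·18/25)=0.6528>−1
Confirm numerically:
  x=-1.345: |R|=0.95750 <1
  x=-1.177: |R|=0.82044 <1
  x=-0.971: |R|=0.70785 <1
  x=-0.739: |R|=0.65421 <1
  x=-1.878: |R|=1.66136 >1
  x=-1.538: |R|=1.16512 >1
  x=-1.517: |R|=1.13993 >1
Interval (-1.3889, 0).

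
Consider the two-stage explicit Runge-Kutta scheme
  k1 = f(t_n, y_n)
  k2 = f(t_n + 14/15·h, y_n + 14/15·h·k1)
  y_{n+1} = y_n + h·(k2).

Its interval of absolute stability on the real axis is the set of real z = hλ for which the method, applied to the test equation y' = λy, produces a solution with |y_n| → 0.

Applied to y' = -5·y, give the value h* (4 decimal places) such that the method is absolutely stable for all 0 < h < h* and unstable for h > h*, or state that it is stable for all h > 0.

(-1.0714,0); λ=-5 ⇒ h* = (15/14)/5 = 0.2143.

Test eqn y'=λy, z=hλ:
  k1=λy_n ⇒ h·k1=z·y_n;  k2=λ(1+14/15z)y_n ⇒ h·k2=z(1+14/15z)y_n
  y_{n+1}/y_n = 1 + z(1+14/15z) = 1 + z + 14/15z²
  R(z) = 1 + z + 14/15z².

Need |R(x)|<1, x<0.
x=-1.47: |R|=1.5468
R=1: x+14/15x²=0 ⇒ x=−15/14=-1.0714; min R=1−1/(4·14/15)=0.7321>−1
Confirm numerically:
  x=-0.754: |R|=0.77661 <1
  x=-0.750: |R|=0.77500 <1
  x=-0.696: |R|=0.75612 <1
  x=-0.596: |R|=0.73553 <1
  x=-1.641: |R|=1.87236 >1
  x=-1.408: |R|=1.44230 >1
  x=-1.217: |R|=1.16535 >1
Interval (-1.0714, 0).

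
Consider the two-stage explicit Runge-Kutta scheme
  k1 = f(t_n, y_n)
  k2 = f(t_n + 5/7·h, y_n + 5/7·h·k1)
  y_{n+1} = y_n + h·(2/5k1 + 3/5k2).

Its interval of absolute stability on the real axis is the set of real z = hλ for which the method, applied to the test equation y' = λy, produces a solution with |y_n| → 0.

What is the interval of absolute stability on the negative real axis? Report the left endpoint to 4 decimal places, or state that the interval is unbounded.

With y'=λy (z=hλ):
  k1=λy_n ⇒ h·k1=z·y_n;  k2=λ(1+5/7z)y_n ⇒ h·k2=z(1+5/7z)y_n
  y_{n+1}/y_n = 1 + 2/5z + 3/5z(1+5/7z) = 1 + z + 3/7z²
  so R(z) = 1 + z + 3/7z².

Boundary: |R(x)|=1, x<0.
x=-0.31: |R|=0.7312
R=1: x+3/7x²=0 ⇒ x=−7/3=-2.3333; min R=1−1/(4·3/7)=0.4167>−1
Confirm numerically:
  x=-1.322: |R|=0.42701 <1
  x=-1.107: |R|=0.41819 <1
  x=-1.068: |R|=0.42084 <1
  x=-1.022: |R|=0.42564 <1
  x=-2.724: |R|=1.45608 >1
  x=-2.369: |R|=1.03621 >1
Interval (-2.3333, 0).

z∈(-2.3333,0).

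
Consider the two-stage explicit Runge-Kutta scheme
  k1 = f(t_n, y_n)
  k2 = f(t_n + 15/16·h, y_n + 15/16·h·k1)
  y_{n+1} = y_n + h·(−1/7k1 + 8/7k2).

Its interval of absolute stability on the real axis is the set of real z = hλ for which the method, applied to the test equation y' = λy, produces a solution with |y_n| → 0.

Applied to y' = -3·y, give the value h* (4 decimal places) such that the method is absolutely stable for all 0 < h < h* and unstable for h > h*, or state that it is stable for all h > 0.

Test eqn y'=λy, z=hλ:
  k1=λy_n ⇒ h·k1=z·y_n;  k2=λ(1+15/16z)y_n ⇒ h·k2=z(1+15/16z)y_n
  y_{n+1}/y_n = 1 − 1/7z + 8/7z(1+15/16z) = 1 + z + 15/14z²
  R(z) = 1 + z + 15/14z².

Find x<0 with |R(x)|<1.
x=-1.45: |R|=1.8027
R=1: x+15/14x²=0 ⇒ x=−14/15=-0.9333; min R=1−1/(4·15/14)=0.7667>−1
Confirm numerically:
  x=-0.874: |R|=0.94444 <1
  x=-0.541: |R|=0.77259 <1
  x=-0.418: |R|=0.76920 <1
  x=-1.456: |R|=1.81536 >1
  x=-1.055: |R|=1.13753 >1
Stable set (-0.9333, 0).

(-0.9333,0); λ=-3 ⇒ h* = (14/15)/3 = 0.3111.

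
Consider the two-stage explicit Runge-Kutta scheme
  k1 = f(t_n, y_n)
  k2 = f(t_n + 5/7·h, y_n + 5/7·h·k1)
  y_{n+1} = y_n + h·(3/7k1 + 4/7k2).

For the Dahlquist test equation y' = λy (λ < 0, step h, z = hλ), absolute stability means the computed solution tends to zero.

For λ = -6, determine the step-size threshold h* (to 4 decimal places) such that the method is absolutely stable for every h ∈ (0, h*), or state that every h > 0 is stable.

With y'=λy (z=hλ):
  k1=λy_n ⇒ h·k1=z·y_n;  k2=λ(1+5/7z)y_n ⇒ h·k2=z(1+5/7z)y_n
  y_{n+1}/y_n = 1 + 3/7z + 4/7z(1+5/7z) = 1 + z + 20/49z²
  Hence R(z) = 1 + z + 20/49z².

Solve |R(x)|<1 on ℝ⁻.
x=-0.38: |R|=0.6789
R=1: x+20/49x²=0 ⇒ x=−49/20=-2.4500; min R=1−1/(4·20/49)=0.3875>−1
Confirm numerically:
  x=-1.782: |R|=0.51413 <1
  x=-1.440: |R|=0.40637 <1
  x=-1.415: |R|=0.40223 <1
  x=-1.287: |R|=0.38907 <1
  x=-2.496: |R|=1.04686 >1
  x=-2.492: |R|=1.04272 >1
Interval (-2.4500, 0).

(-2.4500,0); λ=-6 ⇒ h* = (49/20)/6 = 0.4083.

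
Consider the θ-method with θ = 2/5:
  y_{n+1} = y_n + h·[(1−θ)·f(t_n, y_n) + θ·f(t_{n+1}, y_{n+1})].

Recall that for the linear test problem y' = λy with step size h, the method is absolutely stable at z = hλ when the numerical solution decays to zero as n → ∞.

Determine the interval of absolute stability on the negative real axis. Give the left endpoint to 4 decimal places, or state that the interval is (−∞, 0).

(-10.0000, 0).

Test eqn y'=λy, z=hλ:
  y_{n+1} = y_n + z·[3/5·y_n + 2/5·y_{n+1}] ⇒ (1 − 2/5z)y_{n+1} = (1 + 3/5z)y_n
  Hence R(z) = (1 + 3/5z)/(1 − 2/5z).

Need |R(x)|<1, x<0.
x=-0.78: |R|=0.4055
R=−1: 1+3/5x = −1+2/5x ⇒ -1/5x=2 ⇒ x=2/(-1/5)=-10.0000
Confirm numerically:
  x=-8.467: |R|=0.93011 <1
  x=-7.907: |R|=0.89944 <1
  x=-5.579: |R|=0.72639 <1
  x=-4.672: |R|=0.62856 <1
  x=-10.574: |R|=1.02195 >1
  x=-10.123: |R|=1.00487 >1
So |R|<1 on (-10.0000, 0).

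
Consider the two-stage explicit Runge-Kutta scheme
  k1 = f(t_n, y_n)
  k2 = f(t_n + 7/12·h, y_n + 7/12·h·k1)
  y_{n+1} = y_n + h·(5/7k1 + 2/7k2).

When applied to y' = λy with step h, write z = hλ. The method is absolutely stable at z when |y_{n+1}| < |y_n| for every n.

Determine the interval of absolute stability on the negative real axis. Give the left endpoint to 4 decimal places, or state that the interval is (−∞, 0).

Test eqn y'=λy, z=hλ:
  k1=λy_n ⇒ h·k1=z·y_n;  k2=λ(1+7/12z)y_n ⇒ h·k2=z(1+7/12z)y_n
  y_{n+1}/y_n = 1 + 5/7z + 2/7z(1+7/12z) = 1 + z + 1/6z²
  ⇒ R(z) = 1 + z + 1/6z².

Find x<0 with |R(x)|<1.
x=-1.68: |R|=0.2096
R=1: x+1/6x²=0 ⇒ x=−6=-6.0000; min R=1−1/(4·1/6)=-0.5000>−1
Confirm numerically:
  x=-4.897: |R|=0.09977 <1
  x=-4.032: |R|=0.32250 <1
  x=-3.195: |R|=0.49366 <1
  x=-2.645: |R|=0.47900 <1
  x=-6.402: |R|=1.42893 >1
  x=-6.092: |R|=1.09341 >1
Interval (-6.0000, 0).

z∈(-6.0000,0).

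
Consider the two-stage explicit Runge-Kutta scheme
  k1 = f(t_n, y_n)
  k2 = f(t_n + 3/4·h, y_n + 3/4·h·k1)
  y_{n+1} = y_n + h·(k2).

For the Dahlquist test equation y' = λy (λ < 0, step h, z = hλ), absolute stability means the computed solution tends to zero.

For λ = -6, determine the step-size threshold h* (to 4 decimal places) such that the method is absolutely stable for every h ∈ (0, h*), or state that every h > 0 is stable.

(-1.3333,0); λ=-6 ⇒ h* = (4/3)/6 = 0.2222.

Test eqn y'=λy, z=hλ:
  k1=λy_n ⇒ h·k1=z·y_n;  k2=λ(1+3/4z)y_n ⇒ h·k2=z(1+3/4z)y_n
  y_{n+1}/y_n = 1 + z(1+3/4z) = 1 + z + 3/4z²
  so R(z) = 1 + z + 3/4z².

Solve |R(x)|<1 on ℝ⁻.
x=-1.03: |R|=0.7657
R=1: x+3/4x²=0 ⇒ x=−4/3=-1.3333; min R=1−1/(4·3/4)=0.6667>−1
Confirm numerically:
  x=-0.876: |R|=0.69953 <1
  x=-0.715: |R|=0.66842 <1
  x=-0.673: |R|=0.66670 <1
  x=-0.589: |R|=0.67119 <1
  x=-1.500: |R|=1.18750 >1
  x=-1.468: |R|=1.14827 >1
  x=-1.385: |R|=1.05367 >1
Interval (-1.3333, 0).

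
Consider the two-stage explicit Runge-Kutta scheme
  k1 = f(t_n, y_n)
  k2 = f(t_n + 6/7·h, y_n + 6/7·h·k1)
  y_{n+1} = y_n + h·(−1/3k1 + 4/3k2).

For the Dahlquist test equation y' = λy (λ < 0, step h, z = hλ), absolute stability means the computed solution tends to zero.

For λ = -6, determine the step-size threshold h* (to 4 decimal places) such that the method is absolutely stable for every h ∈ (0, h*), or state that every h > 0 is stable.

With y'=λy (z=hλ):
  k1=λy_n ⇒ h·k1=z·y_n;  k2=λ(1+6/7z)y_n ⇒ h·k2=z(1+6/7z)y_n
  y_{n+1}/y_n = 1 − 1/3z + 4/3z(1+6/7z) = 1 + z + 8/7z²
  ⇒ R(z) = 1 + z + 8/7z².

Find x<0 with |R(x)|<1.
x=-0.92: |R|=1.0473
R=1: x+8/7x²=0 ⇒ x=−7/8=-0.8750; min R=1−1/(4·8/7)=0.7812>−1
Confirm numerically:
  x=-0.850: |R|=0.97571 <1
  x=-0.615: |R|=0.81726 <1
  x=-0.489: |R|=0.78428 <1
  x=-1.473: |R|=2.00669 >1
  x=-1.186: |R|=1.42154 >1
  x=-1.088: |R|=1.26485 >1
Stable set (-0.8750, 0).

(-0.8750,0); λ=-6 ⇒ h* = (7/8)/6 = 0.1458.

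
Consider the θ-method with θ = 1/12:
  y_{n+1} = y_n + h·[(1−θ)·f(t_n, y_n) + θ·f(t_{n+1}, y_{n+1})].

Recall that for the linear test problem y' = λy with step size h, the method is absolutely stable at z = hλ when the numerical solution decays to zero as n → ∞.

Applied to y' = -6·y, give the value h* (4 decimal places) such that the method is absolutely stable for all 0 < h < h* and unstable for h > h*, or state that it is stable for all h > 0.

Test eqn y'=λy, z=hλ:
  y_{n+1} = y_n + z·[11/12·y_n + 1/12·y_{n+1}] ⇒ (1 − 1/12z)y_{n+1} = (1 + 11/12z)y_n
  R(z) = (1 + 11/12z)/(1 − 1/12z).

Find x<0 with |R(x)|<1.
x=-1.06: |R|=0.0260
R=−1: 1+11/12x = −1+1/12x ⇒ -5/6x=2 ⇒ x=2/(-5/6)=-2.4000
Confirm numerically:
  x=-2.171: |R|=0.83840 <1
  x=-2.078: |R|=0.77127 <1
  x=-1.704: |R|=0.49212 <1
  x=-2.892: |R|=1.33038 >1
  x=-2.460: |R|=1.04149 >1
  x=-2.449: |R|=1.03391 >1
Interval (-2.4000, 0).

(-2.4000,0); λ=-6 ⇒ h* = (12/5)/6 = 0.4000.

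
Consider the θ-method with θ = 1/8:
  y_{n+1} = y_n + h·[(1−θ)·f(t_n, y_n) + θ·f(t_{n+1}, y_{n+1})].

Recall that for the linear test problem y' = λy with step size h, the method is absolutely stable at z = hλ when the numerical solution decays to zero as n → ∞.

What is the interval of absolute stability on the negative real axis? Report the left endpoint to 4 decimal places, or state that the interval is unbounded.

Set f=λy, z=hλ:
  y_{n+1} = y_n + z·[7/8·y_n + 1/8·y_{n+1}] ⇒ (1 − 1/8z)y_{n+1} = (1 + 7/8z)y_n
  so R(z) = (1 + 7/8z)/(1 − 1/8z).

Find x<0 with |R(x)|<1.
x=-0.68: |R|=0.3733
R=−1: 1+7/8x = −1+1/8x ⇒ -3/4x=2 ⇒ x=2/(-3/4)=-2.6667
Confirm numerically:
  x=-2.151: |R|=0.69520 <1
  x=-1.518: |R|=0.27590 <1
  x=-1.145: |R|=0.00164 <1
  x=-3.050: |R|=1.20814 >1
  x=-2.982: |R|=1.17228 >1
  x=-2.905: |R|=1.13113 >1
Interval (-2.6667, 0).

(-2.6667, 0).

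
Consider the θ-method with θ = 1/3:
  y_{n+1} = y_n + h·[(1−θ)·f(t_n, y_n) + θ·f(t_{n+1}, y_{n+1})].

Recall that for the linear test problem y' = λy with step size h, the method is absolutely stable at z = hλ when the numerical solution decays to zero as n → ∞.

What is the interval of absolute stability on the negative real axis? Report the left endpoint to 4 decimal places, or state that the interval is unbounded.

z∈(-6.0000,0).

Set f=λy, z=hλ:
  y_{n+1} = y_n + z·[2/3·y_n + 1/3·y_{n+1}] ⇒ (1 − 1/3z)y_{n+1} = (1 + 2/3z)y_n
  ⇒ R(z) = (1 + 2/3z)/(1 − 1/3z).

Need |R(x)|<1, x<0.
x=-1.1: |R|=0.1951
R=−1: 1+2/3x = −1+1/3x ⇒ -1/3x=2 ⇒ x=2/(-1/3)=-6.0000
Confirm numerically:
  x=-5.499: |R|=0.94105 <1
  x=-4.957: |R|=0.86892 <1
  x=-4.871: |R|=0.85656 <1
  x=-3.234: |R|=0.55630 <1
  x=-6.509: |R|=1.05353 >1
  x=-6.494: |R|=1.05203 >1
Interval (-6.0000, 0).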